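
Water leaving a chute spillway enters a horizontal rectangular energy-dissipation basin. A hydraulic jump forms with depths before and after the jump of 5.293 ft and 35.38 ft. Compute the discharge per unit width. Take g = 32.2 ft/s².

For a rectangular channel the momentum equation gives q² = ½·g·y₁·y₂·(y₁ + y₂) = ½×32.2×5.293×35.38×40.67 = 122629.
q = √122629 = 350.2 ft²/s.

q = 350.2 ft²/s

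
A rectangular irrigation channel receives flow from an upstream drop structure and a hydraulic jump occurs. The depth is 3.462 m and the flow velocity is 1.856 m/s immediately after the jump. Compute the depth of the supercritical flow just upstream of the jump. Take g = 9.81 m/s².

Fr₂ = V₂/√(g·y₂) = 1.856/√(9.81×3.462) = 0.3185.
Since the conjugate-depth ratio holds either way, y₁/y₂ = ½[√(1 + 8Fr₂²) − 1] = ½[√1.8114 − 1] = 0.1729.
y₁ = 0.1729 × 3.462 = 0.5987 m.

y₁ = 0.5987 m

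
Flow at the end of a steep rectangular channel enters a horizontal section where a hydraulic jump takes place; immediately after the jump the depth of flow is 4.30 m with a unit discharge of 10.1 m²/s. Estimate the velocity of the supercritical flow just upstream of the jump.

V₂ = q/y₂ = 10.1/4.30 = 2.35 m/s; Fr₂ = V₂/√(g·y₂) = 0.362.
The Bélanger relation is symmetric: y₁/y₂ = ½[√(1 + 8Fr₂²) − 1] = ½[√2.046 − 1] = 0.215.
y₁ = 0.215 × 4.30 = 0.926 m.
V₁ = q/y₁ = 10.1/0.926 = 10.9 m/s.

V₁ = 10.9 m/s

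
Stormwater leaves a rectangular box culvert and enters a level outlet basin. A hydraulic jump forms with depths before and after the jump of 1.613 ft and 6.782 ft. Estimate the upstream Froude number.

Fr₁ = 3.308

For a rectangular channel the momentum equation gives q² = ½·g·y₁·y₂·(y₁ + y₂) = ½×32.2×1.613×6.782×8.395 = 1479.
q = √1479 = 38.45 ft²/s.
V₁ = q/y₁ = 23.84 ft/s; Fr₁ = V₁/√(g·y₁) = 3.308.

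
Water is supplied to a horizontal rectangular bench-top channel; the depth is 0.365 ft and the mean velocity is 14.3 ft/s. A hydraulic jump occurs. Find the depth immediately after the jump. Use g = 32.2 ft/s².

y₂ = 1.98 ft

Fr₁ = V₁/√(g·y₁) = 14.3/√(32.2×0.365) = 4.17.
From the momentum equation for a rectangular channel, y₂/y₁ = ½[√(1 + 8Fr₁²) − 1] = ½[√140.2 − 1] = 5.42.
y₂ = 5.42 × 0.365 = 1.98 ft.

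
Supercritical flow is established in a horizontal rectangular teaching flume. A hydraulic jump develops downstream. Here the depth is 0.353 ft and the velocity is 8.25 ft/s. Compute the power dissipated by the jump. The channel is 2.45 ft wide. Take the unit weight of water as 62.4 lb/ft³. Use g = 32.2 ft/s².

P = 0.190 hp

Fr₁ = V₁/√(g·y₁) = 8.25/√(32.2×0.353) = 2.45.
Bélanger equation: y₂/y₁ = ½[√(1 + 8Fr₁²) − 1] = ½[√48.90 − 1] = 3.00.
y₂ = 3.00 × 0.353 = 1.06 ft.
q = V₁·y₁ = 8.25 × 0.353 = 2.91 ft²/s. V₂ = q/y₂ = 2.91/1.06 = 2.75 ft/s. E₁ = y₁ + V₁²/2g = 1.41 ft; E₂ = y₂ + V₂²/2g = 1.18 ft. ΔE = E₁ − E₂ = 0.234 ft.
Q = q·b = 2.91 × 2.45 = 7.14 cfs. P = γ·Q·ΔE/550 = 62.4 × 7.14 × 0.234 / 550 = 0.190 hp.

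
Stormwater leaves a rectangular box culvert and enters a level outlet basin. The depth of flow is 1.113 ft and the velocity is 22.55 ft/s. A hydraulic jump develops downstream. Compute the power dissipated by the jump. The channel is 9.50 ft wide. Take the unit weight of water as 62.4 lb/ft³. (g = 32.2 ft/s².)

Fr₁ = V₁/√(g·y₁) = 22.55/√(32.2×1.113) = 3.767.
Sequent-depth ratio: y₂/y₁ = ½[√(1 + 8Fr₁²) − 1] = ½[√114.51 − 1] = 4.850.
y₂ = 4.850 × 1.113 = 5.399 ft.
Head loss: ΔE = (y₂ − y₁)³/(4y₁y₂) = (5.399 − 1.113)³/(4×1.113×5.399) = 78.71/24.03 = 3.275 ft.
q = V₁·y₁ = 22.55 × 1.113 = 25.10 ft²/s. Q = q·b = 25.10 × 9.50 = 238.4 cfs. P = γ·Q·ΔE/550 = 62.4 × 238.4 × 3.275 / 550 = 88.59 hp.

P = 88.59 hp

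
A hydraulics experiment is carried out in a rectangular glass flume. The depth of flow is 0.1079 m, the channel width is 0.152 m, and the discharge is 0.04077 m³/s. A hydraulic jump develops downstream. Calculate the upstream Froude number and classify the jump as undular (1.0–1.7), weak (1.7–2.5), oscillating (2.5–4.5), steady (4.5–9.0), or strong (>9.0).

Fr₁ = 2.416; weak jump

q = Q/b = 0.04077/0.152 = 0.2682 m²/s; V₁ = q/y₁ = 2.486 m/s. Fr₁ = V₁/√(g·y₁) = 2.416.
Fr₁ = 2.416 lies in the weak range.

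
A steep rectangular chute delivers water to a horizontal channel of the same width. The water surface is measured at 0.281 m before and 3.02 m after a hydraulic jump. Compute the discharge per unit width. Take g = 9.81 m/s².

For a rectangular channel the momentum equation gives q² = ½·g·y₁·y₂·(y₁ + y₂) = ½×9.81×0.281×3.02×3.30 = 13.7.
q = √13.7 = 3.71 m²/s.

q = 3.71 m²/s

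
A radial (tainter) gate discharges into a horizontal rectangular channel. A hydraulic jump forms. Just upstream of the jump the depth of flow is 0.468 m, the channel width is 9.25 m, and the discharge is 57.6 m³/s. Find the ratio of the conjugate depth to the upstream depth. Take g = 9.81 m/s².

y₂/y₁ = 8.30

q = Q/b = 57.6/9.25 = 6.23 m²/s; V₁ = q/y₁ = 13.3 m/s. Fr₁ = V₁/√(g·y₁) = 6.21.
Conjugate-depth relation: y₂/y₁ = ½[√(1 + 8Fr₁²) − 1] = ½[√309.5 − 1] = 8.30.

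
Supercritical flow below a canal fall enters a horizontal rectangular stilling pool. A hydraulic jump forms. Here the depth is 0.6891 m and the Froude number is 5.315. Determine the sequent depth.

y₂ = 4.847 m

Fr₁ = 5.315 (given).
From the momentum equation for a rectangular channel, y₂/y₁ = ½[√(1 + 8Fr₁²) − 1] = ½[√226.99 − 1] = 7.033.
y₂ = 7.033 × 0.6891 = 4.847 m.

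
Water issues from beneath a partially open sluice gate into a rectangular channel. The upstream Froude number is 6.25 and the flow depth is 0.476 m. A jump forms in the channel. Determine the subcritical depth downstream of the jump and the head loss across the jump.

y₂ = 3.98 m; ΔE = 5.66 m

Fr₁ = 6.25 (given).
Conjugate-depth relation: y₂/y₁ = ½[√(1 + 8Fr₁²) − 1] = ½[√313.5 − 1] = 8.35.
y₂ = 8.35 × 0.476 = 3.98 m.
Head loss: ΔE = (y₂ − y₁)³/(4y₁y₂) = (3.98 − 0.476)³/(4×0.476×3.98) = 42.9/7.57 = 5.66 m.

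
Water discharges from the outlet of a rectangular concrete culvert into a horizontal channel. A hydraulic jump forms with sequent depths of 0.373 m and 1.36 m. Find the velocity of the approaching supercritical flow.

For a rectangular channel the momentum equation gives q² = ½·g·y₁·y₂·(y₁ + y₂) = ½×9.81×0.373×1.36×1.73 = 4.31.
q = √4.31 = 2.08 m²/s.
V₁ = q/y₁ = 2.08/0.373 = 5.57 m/s.

V₁ = 5.57 m/s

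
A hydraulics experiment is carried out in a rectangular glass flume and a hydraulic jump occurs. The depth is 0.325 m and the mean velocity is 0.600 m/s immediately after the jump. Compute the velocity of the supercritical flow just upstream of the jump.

Fr₂ = V₂/√(g·y₂) = 0.600/√(9.81×0.325) = 0.336.
The Bélanger relation is symmetric: y₁/y₂ = ½[√(1 + 8Fr₂²) − 1] = ½[√1.903 − 1] = 0.190.
y₁ = 0.190 × 0.325 = 0.0617 m.
V₁ = q/y₁ = 0.195/0.0617 = 3.16 m/s.

V₁ = 3.16 m/s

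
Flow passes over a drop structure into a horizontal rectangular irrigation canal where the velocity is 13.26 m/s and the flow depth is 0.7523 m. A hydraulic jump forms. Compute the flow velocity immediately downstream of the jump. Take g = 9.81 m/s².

Fr₁ = V₁/√(g·y₁) = 13.26/√(9.81×0.7523) = 4.881.
By Bélanger, y₂/y₁ = ½[√(1 + 8Fr₁²) − 1] = ½[√191.60 − 1] = 6.421.
y₂ = 6.421 × 0.7523 = 4.830 m.
q = V₁·y₁ = 13.26 × 0.7523 = 9.975 m²/s.
V₂ = q/y₂ = 9.975/4.830 = 2.065 m/s.

V₂ = 2.065 m/s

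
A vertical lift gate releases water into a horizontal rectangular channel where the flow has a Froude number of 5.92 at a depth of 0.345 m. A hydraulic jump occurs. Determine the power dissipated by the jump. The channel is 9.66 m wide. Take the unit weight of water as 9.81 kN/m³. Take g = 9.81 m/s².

Fr₁ = 5.92 (given).
Sequent-depth ratio: y₂/y₁ = ½[√(1 + 8Fr₁²) − 1] = ½[√281.4 − 1] = 7.89.
y₂ = 7.89 × 0.345 = 2.72 m.
Head loss: ΔE = (y₂ − y₁)³/(4y₁y₂) = (2.72 − 0.345)³/(4×0.345×2.72) = 13.4/3.76 = 3.57 m.
V₁ = Fr₁·√(g·y₁) = 5.92×√(9.81×0.345) = 10.9 m/s; q = V₁·y₁ = 3.76 m²/s. Q = q·b = 3.76 × 9.66 = 36.3 m³/s. P = γ·Q·ΔE = 9.81 × 36.3 × 3.57 = 1272 kW.

P = 1272 kW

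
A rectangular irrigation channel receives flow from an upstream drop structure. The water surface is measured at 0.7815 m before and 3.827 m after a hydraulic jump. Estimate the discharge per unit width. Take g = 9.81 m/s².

q = 8.222 m²/s

For a rectangular channel the momentum equation gives q² = ½·g·y₁·y₂·(y₁ + y₂) = ½×9.81×0.7815×3.827×4.609 = 67.61.
q = √67.61 = 8.222 m²/s.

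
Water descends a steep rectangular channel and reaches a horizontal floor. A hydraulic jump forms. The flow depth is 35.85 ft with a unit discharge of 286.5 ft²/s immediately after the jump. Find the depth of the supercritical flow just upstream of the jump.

V₂ = q/y₂ = 286.5/35.85 = 7.992 ft/s; Fr₂ = V₂/√(g·y₂) = 0.2352.
Since the conjugate-depth ratio holds either way, y₁/y₂ = ½[√(1 + 8Fr₂²) − 1] = ½[√1.4426 − 1] = 0.1005.
y₁ = 0.1005 × 35.85 = 3.604 ft.

y₁ = 3.604 ft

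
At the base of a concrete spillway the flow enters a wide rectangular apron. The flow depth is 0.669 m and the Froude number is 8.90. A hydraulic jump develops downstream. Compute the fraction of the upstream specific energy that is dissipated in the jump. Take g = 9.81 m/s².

Fr₁ = 8.90 (given).
Sequent-depth ratio: y₂/y₁ = ½[√(1 + 8Fr₁²) − 1] = ½[√634.7 − 1] = 12.1.
y₂ = 12.1 × 0.669 = 8.09 m.
E₁ = y₁(1 + Fr₁²/2) = 0.669×(1 + 8.90²/2) = 27.2 m. ΔE = (y₂ − y₁)³/(4y₁y₂) = 18.9 m. ΔE/E₁ = 18.9/27.2 = 0.695.

ΔE/E₁ = 0.695 (69.5%)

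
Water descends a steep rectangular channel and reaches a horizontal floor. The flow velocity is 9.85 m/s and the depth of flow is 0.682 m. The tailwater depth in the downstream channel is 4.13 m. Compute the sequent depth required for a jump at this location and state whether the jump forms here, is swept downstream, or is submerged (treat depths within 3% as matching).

Fr₁ = V₁/√(g·y₁) = 9.85/√(9.81×0.682) = 3.81.
From the momentum equation for a rectangular channel, y₂/y₁ = ½[√(1 + 8Fr₁²) − 1] = ½[√117.0 − 1] = 4.91.
y₂ = 4.91 × 0.682 = 3.35 m.
Tailwater y_tw = 4.13 m: y_tw > y₂, so the jump is submerged.

y₂ = 3.35 m; the jump is submerged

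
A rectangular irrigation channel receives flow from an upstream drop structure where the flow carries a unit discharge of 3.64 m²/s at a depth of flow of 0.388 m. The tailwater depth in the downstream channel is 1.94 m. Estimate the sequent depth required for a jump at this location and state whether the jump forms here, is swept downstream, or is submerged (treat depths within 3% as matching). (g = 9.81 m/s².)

y₂ = 2.45 m; the jump is swept downstream

V₁ = q/y₁ = 3.64/0.388 = 9.38 m/s. Fr₁ = V₁/√(g·y₁) = 9.38/√(9.81×0.388) = 4.81.
Bélanger equation: y₂/y₁ = ½[√(1 + 8Fr₁²) − 1] = ½[√186.0 − 1] = 6.32.
y₂ = 6.32 × 0.388 = 2.45 m.
Tailwater y_tw = 1.94 m: y_tw < y₂, so the jump is swept downstream.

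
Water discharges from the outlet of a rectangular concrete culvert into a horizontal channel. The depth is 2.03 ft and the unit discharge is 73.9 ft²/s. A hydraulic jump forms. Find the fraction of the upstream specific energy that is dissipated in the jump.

ΔE/E₁ = 0.445 (44.5%)

V₁ = q/y₁ = 73.9/2.03 = 36.4 ft/s. Fr₁ = V₁/√(g·y₁) = 36.4/√(32.2×2.03) = 4.50.
By Bélanger, y₂/y₁ = ½[√(1 + 8Fr₁²) − 1] = ½[√163.2 − 1] = 5.89.
y₂ = 5.89 × 2.03 = 12.0 ft.
E₁ = y₁ + V₁²/2g = 22.6 ft. ΔE = (y₂ − y₁)³/(4y₁y₂) = 10.1 ft. ΔE/E₁ = 10.1/22.6 = 0.445.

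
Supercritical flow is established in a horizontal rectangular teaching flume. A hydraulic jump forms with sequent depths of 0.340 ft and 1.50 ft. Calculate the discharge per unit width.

q = 3.89 ft²/s

For a rectangular channel the momentum equation gives q² = ½·g·y₁·y₂·(y₁ + y₂) = ½×32.2×0.340×1.50×1.84 = 15.1.
q = √15.1 = 3.89 ft²/s.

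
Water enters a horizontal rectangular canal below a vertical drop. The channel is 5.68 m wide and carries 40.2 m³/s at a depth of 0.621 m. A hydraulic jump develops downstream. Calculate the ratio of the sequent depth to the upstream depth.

y₂/y₁ = 6.05

q = Q/b = 40.2/5.68 = 7.08 m²/s; V₁ = q/y₁ = 11.4 m/s. Fr₁ = V₁/√(g·y₁) = 4.62.
Conjugate-depth relation: y₂/y₁ = ½[√(1 + 8Fr₁²) − 1] = ½[√171.6 − 1] = 6.05.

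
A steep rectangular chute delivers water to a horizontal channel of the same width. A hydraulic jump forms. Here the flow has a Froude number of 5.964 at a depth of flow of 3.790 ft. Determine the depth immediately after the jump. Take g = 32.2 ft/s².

y₂ = 30.13 ft

Fr₁ = 5.964 (given).
Conjugate-depth relation: y₂/y₁ = ½[√(1 + 8Fr₁²) − 1] = ½[√285.55 − 1] = 7.949.
y₂ = 7.949 × 3.790 = 30.13 ft.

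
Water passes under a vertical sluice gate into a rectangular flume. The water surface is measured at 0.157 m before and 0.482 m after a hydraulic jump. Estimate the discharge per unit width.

For a rectangular channel the momentum equation gives q² = ½·g·y₁·y₂·(y₁ + y₂) = ½×9.81×0.157×0.482×0.639 = 0.237.
q = √0.237 = 0.487 m²/s.

q = 0.487 m²/s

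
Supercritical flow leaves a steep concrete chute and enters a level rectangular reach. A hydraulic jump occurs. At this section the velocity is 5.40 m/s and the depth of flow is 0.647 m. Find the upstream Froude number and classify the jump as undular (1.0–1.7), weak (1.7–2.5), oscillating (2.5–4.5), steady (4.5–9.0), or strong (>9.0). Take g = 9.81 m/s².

Fr₁ = V₁/√(g·y₁) = 5.40/√(9.81×0.647) = 2.14.
Fr₁ = 2.14 lies in the weak range.

Fr₁ = 2.14; weak jump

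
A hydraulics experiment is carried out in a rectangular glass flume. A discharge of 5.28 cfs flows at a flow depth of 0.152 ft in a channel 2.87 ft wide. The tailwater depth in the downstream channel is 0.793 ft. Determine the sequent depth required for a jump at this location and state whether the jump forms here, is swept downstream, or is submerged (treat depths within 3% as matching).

y₂ = 1.10 ft; the jump is swept downstream

q = Q/b = 5.28/2.87 = 1.84 ft²/s; V₁ = q/y₁ = 12.1 ft/s. Fr₁ = V₁/√(g·y₁) = 5.47.
Sequent-depth ratio: y₂/y₁ = ½[√(1 + 8Fr₁²) − 1] = ½[√240.4 − 1] = 7.25.
y₂ = 7.25 × 0.152 = 1.10 ft.
Tailwater y_tw = 0.793 ft: y_tw < y₂, so the jump is swept downstream.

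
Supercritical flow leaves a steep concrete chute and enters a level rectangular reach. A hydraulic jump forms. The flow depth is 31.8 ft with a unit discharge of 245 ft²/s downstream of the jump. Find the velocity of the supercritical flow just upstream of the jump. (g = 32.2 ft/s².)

V₂ = q/y₂ = 245/31.8 = 7.70 ft/s; Fr₂ = V₂/√(g·y₂) = 0.241.
The Bélanger relation is symmetric: y₁/y₂ = ½[√(1 + 8Fr₂²) − 1] = ½[√1.464 − 1] = 0.105.
y₁ = 0.105 × 31.8 = 3.34 ft.
V₁ = q/y₁ = 245/3.34 = 73.4 ft/s.

V₁ = 73.4 ft/s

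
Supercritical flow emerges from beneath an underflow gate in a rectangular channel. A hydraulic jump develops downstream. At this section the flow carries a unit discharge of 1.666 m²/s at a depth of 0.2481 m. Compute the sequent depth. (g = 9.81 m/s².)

V₁ = q/y₁ = 1.666/0.2481 = 6.715 m/s. Fr₁ = V₁/√(g·y₁) = 6.715/√(9.81×0.2481) = 4.304.
Conjugate-depth relation: y₂/y₁ = ½[√(1 + 8Fr₁²) − 1] = ½[√149.21 − 1] = 5.608.
y₂ = 5.608 × 0.2481 = 1.391 m.

y₂ = 1.391 m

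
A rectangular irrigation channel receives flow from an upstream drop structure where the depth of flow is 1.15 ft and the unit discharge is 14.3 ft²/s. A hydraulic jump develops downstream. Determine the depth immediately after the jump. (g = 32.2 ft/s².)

V₁ = q/y₁ = 14.3/1.15 = 12.4 ft/s. Fr₁ = V₁/√(g·y₁) = 12.4/√(32.2×1.15) = 2.04.
Conjugate-depth relation: y₂/y₁ = ½[√(1 + 8Fr₁²) − 1] = ½[√34.41 − 1] = 2.43.
y₂ = 2.43 × 1.15 = 2.80 ft.

y₂ = 2.80 ft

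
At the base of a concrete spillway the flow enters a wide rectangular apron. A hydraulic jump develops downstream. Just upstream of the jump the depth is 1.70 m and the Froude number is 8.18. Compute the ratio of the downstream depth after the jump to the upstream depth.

y₂/y₁ = 11.1

Fr₁ = 8.18 (given).
By Bélanger, y₂/y₁ = ½[√(1 + 8Fr₁²) − 1] = ½[√536.3 − 1] = 11.1.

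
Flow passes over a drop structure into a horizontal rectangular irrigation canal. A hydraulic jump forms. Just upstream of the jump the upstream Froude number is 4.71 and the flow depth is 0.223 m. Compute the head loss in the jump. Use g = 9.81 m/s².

ΔE = 1.25 m

Fr₁ = 4.71 (given).
By Bélanger, y₂/y₁ = ½[√(1 + 8Fr₁²) − 1] = ½[√178.5 − 1] = 6.18.
y₂ = 6.18 × 0.223 = 1.38 m.
Head loss: ΔE = (y₂ − y₁)³/(4y₁y₂) = (1.38 − 0.223)³/(4×0.223×1.38) = 1.54/1.23 = 1.25 m.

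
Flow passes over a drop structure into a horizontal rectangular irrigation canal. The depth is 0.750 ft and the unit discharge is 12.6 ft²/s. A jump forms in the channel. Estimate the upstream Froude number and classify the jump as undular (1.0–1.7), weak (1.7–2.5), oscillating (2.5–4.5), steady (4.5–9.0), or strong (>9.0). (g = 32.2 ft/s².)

Fr₁ = 3.42; oscillating jump

V₁ = q/y₁ = 12.6/0.750 = 16.8 ft/s. Fr₁ = V₁/√(g·y₁) = 16.8/√(32.2×0.750) = 3.42.
Fr₁ = 3.42 lies in the oscillating range.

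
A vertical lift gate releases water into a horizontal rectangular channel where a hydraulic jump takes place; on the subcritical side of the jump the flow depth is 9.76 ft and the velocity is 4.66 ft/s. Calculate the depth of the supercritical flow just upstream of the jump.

y₁ = 1.20 ft

Fr₂ = V₂/√(g·y₂) = 4.66/√(32.2×9.76) = 0.263.
The Bélanger relation is symmetric: y₁/y₂ = ½[√(1 + 8Fr₂²) − 1] = ½[√1.553 − 1] = 0.123.
y₁ = 0.123 × 9.76 = 1.20 ft.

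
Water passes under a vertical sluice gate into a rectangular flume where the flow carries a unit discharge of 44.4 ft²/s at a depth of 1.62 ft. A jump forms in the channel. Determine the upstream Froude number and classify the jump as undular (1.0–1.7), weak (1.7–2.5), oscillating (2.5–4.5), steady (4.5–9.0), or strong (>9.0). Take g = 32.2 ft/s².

Fr₁ = 3.79; oscillating jump

V₁ = q/y₁ = 44.4/1.62 = 27.4 ft/s. Fr₁ = V₁/√(g·y₁) = 27.4/√(32.2×1.62) = 3.79.
Fr₁ = 3.79 lies in the oscillating range.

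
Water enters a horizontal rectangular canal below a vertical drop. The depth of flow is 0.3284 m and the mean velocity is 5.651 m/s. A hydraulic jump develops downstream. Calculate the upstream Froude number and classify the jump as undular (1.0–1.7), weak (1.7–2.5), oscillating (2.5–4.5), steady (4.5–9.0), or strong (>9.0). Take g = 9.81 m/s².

Fr₁ = V₁/√(g·y₁) = 5.651/√(9.81×0.3284) = 3.148.
Fr₁ = 3.148 lies in the oscillating range.

Fr₁ = 3.148; oscillating jump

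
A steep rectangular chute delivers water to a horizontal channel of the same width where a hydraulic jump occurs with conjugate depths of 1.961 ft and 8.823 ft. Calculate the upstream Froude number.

For a rectangular channel the momentum equation gives q² = ½·g·y₁·y₂·(y₁ + y₂) = ½×32.2×1.961×8.823×10.78 = 3004.
q = √3004 = 54.81 ft²/s.
V₁ = q/y₁ = 27.95 ft/s; Fr₁ = V₁/√(g·y₁) = 3.517.

Fr₁ = 3.517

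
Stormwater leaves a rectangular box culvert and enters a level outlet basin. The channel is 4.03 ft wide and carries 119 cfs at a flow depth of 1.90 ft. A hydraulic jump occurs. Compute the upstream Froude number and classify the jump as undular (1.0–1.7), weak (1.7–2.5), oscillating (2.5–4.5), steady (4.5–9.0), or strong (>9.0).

Fr₁ = 1.99; weak jump

q = Q/b = 119/4.03 = 29.5 ft²/s; V₁ = q/y₁ = 15.5 ft/s. Fr₁ = V₁/√(g·y₁) = 1.99.
Fr₁ = 1.99 lies in the weak range.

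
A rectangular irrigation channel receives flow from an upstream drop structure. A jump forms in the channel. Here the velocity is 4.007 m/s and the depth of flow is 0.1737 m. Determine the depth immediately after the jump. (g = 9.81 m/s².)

y₂ = 0.6722 m

Fr₁ = V₁/√(g·y₁) = 4.007/√(9.81×0.1737) = 3.070.
Sequent-depth ratio: y₂/y₁ = ½[√(1 + 8Fr₁²) − 1] = ½[√76.381 − 1] = 3.870.
y₂ = 3.870 × 0.1737 = 0.6722 m.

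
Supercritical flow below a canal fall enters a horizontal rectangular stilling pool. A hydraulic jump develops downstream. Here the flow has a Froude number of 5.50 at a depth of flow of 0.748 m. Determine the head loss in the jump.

ΔE = 6.39 m

Fr₁ = 5.50 (given).
Sequent-depth ratio: y₂/y₁ = ½[√(1 + 8Fr₁²) − 1] = ½[√243.0 − 1] = 7.29.
y₂ = 7.29 × 0.748 = 5.46 m.
V₁ = Fr₁·√(g·y₁) = 5.50×√(9.81×0.748) = 14.9 m/s; q = V₁·y₁ = 11.1 m²/s. V₂ = q/y₂ = 11.1/5.46 = 2.04 m/s. E₁ = y₁ + V₁²/2g = 12.1 m; E₂ = y₂ + V₂²/2g = 5.67 m. ΔE = E₁ − E₂ = 6.39 m.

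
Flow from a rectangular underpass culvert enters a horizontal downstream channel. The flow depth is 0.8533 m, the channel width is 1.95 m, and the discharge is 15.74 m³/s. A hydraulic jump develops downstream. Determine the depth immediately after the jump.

q = Q/b = 15.74/1.95 = 8.072 m²/s; V₁ = q/y₁ = 9.460 m/s. Fr₁ = V₁/√(g·y₁) = 3.270.
By Bélanger, y₂/y₁ = ½[√(1 + 8Fr₁²) − 1] = ½[√86.518 − 1] = 4.151.
y₂ = 4.151 × 0.8533 = 3.542 m.

y₂ = 3.542 m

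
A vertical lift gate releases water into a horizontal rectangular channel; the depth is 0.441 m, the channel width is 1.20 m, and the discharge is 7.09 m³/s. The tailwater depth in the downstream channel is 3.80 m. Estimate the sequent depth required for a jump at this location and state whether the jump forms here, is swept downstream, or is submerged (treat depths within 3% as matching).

y₂ = 3.80 m; the jump forms here

q = Q/b = 7.09/1.20 = 5.91 m²/s; V₁ = q/y₁ = 13.4 m/s. Fr₁ = V₁/√(g·y₁) = 6.44.
From the momentum equation for a rectangular channel, y₂/y₁ = ½[√(1 + 8Fr₁²) − 1] = ½[√332.9 − 1] = 8.62.
y₂ = 8.62 × 0.441 = 3.80 m.
Tailwater y_tw = 3.80 m: y_tw ≈ y₂, so the jump forms here.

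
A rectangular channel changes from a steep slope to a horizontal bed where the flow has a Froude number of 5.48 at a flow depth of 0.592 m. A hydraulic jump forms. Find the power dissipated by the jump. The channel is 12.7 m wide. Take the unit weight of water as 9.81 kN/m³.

P = 4881 kW

Fr₁ = 5.48 (given).
From the momentum equation for a rectangular channel, y₂/y₁ = ½[√(1 + 8Fr₁²) − 1] = ½[√241.2 − 1] = 7.27.
y₂ = 7.27 × 0.592 = 4.30 m.
Head loss: ΔE = (y₂ − y₁)³/(4y₁y₂) = (4.30 − 0.592)³/(4×0.592×4.30) = 51.0/10.2 = 5.01 m.
V₁ = Fr₁·√(g·y₁) = 5.48×√(9.81×0.592) = 13.2 m/s; q = V₁·y₁ = 7.82 m²/s. Q = q·b = 7.82 × 12.7 = 99.3 m³/s. P = γ·Q·ΔE = 9.81 × 99.3 × 5.01 = 4881 kW.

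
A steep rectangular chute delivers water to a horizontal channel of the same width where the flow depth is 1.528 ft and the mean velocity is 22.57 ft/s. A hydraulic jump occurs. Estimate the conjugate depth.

y₂ = 6.231 ft

Fr₁ = V₁/√(g·y₁) = 22.57/√(32.2×1.528) = 3.218.
Bélanger equation: y₂/y₁ = ½[√(1 + 8Fr₁²) − 1] = ½[√83.827 − 1] = 4.078.
y₂ = 4.078 × 1.528 = 6.231 ft.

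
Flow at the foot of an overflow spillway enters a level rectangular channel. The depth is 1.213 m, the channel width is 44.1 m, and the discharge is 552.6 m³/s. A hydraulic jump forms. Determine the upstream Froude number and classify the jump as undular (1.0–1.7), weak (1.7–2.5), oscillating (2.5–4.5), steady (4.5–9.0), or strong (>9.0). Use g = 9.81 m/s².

q = Q/b = 552.6/44.1 = 12.53 m²/s; V₁ = q/y₁ = 10.33 m/s. Fr₁ = V₁/√(g·y₁) = 2.995.
Fr₁ = 2.995 lies in the oscillating range.

Fr₁ = 2.995; oscillating jump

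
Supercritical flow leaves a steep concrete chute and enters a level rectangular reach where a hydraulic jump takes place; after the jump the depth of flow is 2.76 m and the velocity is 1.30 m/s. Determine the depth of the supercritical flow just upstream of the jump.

Fr₂ = V₂/√(g·y₂) = 1.30/√(9.81×2.76) = 0.250.
From the momentum equation (using Fr₂), y₁/y₂ = ½[√(1 + 8Fr₂²) − 1] = ½[√1.499 − 1] = 0.112.
y₁ = 0.112 × 2.76 = 0.310 m.

y₁ = 0.310 m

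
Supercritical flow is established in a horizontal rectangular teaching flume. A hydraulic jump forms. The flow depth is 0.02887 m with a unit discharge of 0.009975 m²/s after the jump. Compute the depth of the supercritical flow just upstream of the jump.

V₂ = q/y₂ = 0.009975/0.02887 = 0.3455 m/s; Fr₂ = V₂/√(g·y₂) = 0.6492.
Since the conjugate-depth ratio holds either way, y₁/y₂ = ½[√(1 + 8Fr₂²) − 1] = ½[√4.3721 − 1] = 0.5455.
y₁ = 0.5455 × 0.02887 = 0.01575 m.

y₁ = 0.01575 m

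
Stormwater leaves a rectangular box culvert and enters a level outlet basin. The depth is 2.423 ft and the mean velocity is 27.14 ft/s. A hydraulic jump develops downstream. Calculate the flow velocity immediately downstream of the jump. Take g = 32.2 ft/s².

Fr₁ = V₁/√(g·y₁) = 27.14/√(32.2×2.423) = 3.073.
Bélanger equation: y₂/y₁ = ½[√(1 + 8Fr₁²) − 1] = ½[√76.527 − 1] = 3.874.
y₂ = 3.874 × 2.423 = 9.387 ft.
q = V₁·y₁ = 27.14 × 2.423 = 65.76 ft²/s.
V₂ = q/y₂ = 65.76/9.387 = 7.006 ft/s.

V₂ = 7.006 ft/s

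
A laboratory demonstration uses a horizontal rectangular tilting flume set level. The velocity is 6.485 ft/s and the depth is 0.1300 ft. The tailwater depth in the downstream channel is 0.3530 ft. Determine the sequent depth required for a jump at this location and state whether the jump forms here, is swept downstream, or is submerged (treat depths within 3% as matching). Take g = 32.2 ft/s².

Fr₁ = V₁/√(g·y₁) = 6.485/√(32.2×0.1300) = 3.170.
From the momentum equation for a rectangular channel, y₂/y₁ = ½[√(1 + 8Fr₁²) − 1] = ½[√81.373 − 1] = 4.010.
y₂ = 4.010 × 0.1300 = 0.5213 ft.
Tailwater y_tw = 0.3530 ft: y_tw < y₂, so the jump is swept downstream.

y₂ = 0.5213 ft; the jump is swept downstream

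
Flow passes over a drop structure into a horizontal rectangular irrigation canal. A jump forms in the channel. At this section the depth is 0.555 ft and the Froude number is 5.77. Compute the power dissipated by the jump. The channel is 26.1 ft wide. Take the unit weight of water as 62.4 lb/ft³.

P = 216 hp

Fr₁ = 5.77 (given).
Sequent-depth ratio: y₂/y₁ = ½[√(1 + 8Fr₁²) − 1] = ½[√267.3 − 1] = 7.68.
y₂ = 7.68 × 0.555 = 4.26 ft.
Head loss: ΔE = (y₂ − y₁)³/(4y₁y₂) = (4.26 − 0.555)³/(4×0.555×4.26) = 50.9/9.46 = 5.38 ft.
V₁ = Fr₁·√(g·y₁) = 5.77×√(32.2×0.555) = 24.4 ft/s; q = V₁·y₁ = 13.5 ft²/s. Q = q·b = 13.5 × 26.1 = 353 cfs. P = γ·Q·ΔE/550 = 62.4 × 353 × 5.38 / 550 = 216 hp.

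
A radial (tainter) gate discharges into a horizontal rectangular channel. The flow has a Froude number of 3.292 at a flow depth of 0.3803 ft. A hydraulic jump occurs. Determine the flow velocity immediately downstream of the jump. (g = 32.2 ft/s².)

Fr₁ = 3.292 (given).
Sequent-depth ratio: y₂/y₁ = ½[√(1 + 8Fr₁²) − 1] = ½[√87.698 − 1] = 4.182.
y₂ = 4.182 × 0.3803 = 1.591 ft.
V₁ = Fr₁·√(g·y₁) = 3.292×√(32.2×0.3803) = 11.52 ft/s; q = V₁·y₁ = 4.381 ft²/s.
V₂ = q/y₂ = 4.381/1.591 = 2.754 ft/s.

V₂ = 2.754 ft/s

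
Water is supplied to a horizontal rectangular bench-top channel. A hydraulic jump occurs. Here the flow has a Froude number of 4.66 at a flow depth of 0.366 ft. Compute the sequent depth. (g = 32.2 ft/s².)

y₂ = 2.24 ft

Fr₁ = 4.66 (given).
Sequent-depth ratio: y₂/y₁ = ½[√(1 + 8Fr₁²) − 1] = ½[√174.7 − 1] = 6.11.
y₂ = 6.11 × 0.366 = 2.24 ft.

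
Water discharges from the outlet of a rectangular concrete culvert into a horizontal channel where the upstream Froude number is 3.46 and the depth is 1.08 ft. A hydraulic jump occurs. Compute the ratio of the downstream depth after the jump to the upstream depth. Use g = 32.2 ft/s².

y₂/y₁ = 4.42

Fr₁ = 3.46 (given).
Conjugate-depth relation: y₂/y₁ = ½[√(1 + 8Fr₁²) − 1] = ½[√96.77 − 1] = 4.42.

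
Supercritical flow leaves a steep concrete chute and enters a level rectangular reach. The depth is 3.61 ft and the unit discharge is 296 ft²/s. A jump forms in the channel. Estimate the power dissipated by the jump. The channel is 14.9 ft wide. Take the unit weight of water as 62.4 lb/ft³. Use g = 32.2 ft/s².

P = 35003 hp

V₁ = q/y₁ = 296/3.61 = 82.0 ft/s. Fr₁ = V₁/√(g·y₁) = 82.0/√(32.2×3.61) = 7.61.
By Bélanger, y₂/y₁ = ½[√(1 + 8Fr₁²) − 1] = ½[√463.7 − 1] = 10.3.
y₂ = 10.3 × 3.61 = 37.1 ft.
Head loss: ΔE = (y₂ − y₁)³/(4y₁y₂) = (37.1 − 3.61)³/(4×3.61×37.1) = 37438/535 = 70.0 ft.
Q = q·b = 296 × 14.9 = 4410 cfs. P = γ·Q·ΔE/550 = 62.4 × 4410 × 70.0 / 550 = 35003 hp.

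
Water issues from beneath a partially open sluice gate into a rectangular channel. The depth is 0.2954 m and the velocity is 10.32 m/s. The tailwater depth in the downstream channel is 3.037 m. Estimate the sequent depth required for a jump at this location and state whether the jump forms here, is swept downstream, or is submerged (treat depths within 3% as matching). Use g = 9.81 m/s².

Fr₁ = V₁/√(g·y₁) = 10.32/√(9.81×0.2954) = 6.062.
Sequent-depth ratio: y₂/y₁ = ½[√(1 + 8Fr₁²) − 1] = ½[√295.02 − 1] = 8.088.
y₂ = 8.088 × 0.2954 = 2.389 m.
Tailwater y_tw = 3.037 m: y_tw > y₂, so the jump is submerged.

y₂ = 2.389 m; the jump is submerged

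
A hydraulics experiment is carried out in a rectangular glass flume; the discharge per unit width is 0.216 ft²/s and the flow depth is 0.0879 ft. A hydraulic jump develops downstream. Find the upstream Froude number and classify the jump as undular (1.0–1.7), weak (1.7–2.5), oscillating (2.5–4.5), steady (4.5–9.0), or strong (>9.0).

V₁ = q/y₁ = 0.216/0.0879 = 2.46 ft/s. Fr₁ = V₁/√(g·y₁) = 2.46/√(32.2×0.0879) = 1.46.
Fr₁ = 1.46 lies in the undular range.

Fr₁ = 1.46; undular jump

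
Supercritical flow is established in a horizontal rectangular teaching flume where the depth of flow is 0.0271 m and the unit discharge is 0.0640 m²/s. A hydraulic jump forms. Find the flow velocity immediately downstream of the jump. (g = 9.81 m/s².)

V₂ = 0.394 m/s

V₁ = q/y₁ = 0.0640/0.0271 = 2.36 m/s. Fr₁ = V₁/√(g·y₁) = 2.36/√(9.81×0.0271) = 4.58.
Bélanger equation: y₂/y₁ = ½[√(1 + 8Fr₁²) − 1] = ½[√168.8 − 1] = 6.00.
y₂ = 6.00 × 0.0271 = 0.163 m.
V₂ = q/y₂ = 0.0640/0.163 = 0.394 m/s.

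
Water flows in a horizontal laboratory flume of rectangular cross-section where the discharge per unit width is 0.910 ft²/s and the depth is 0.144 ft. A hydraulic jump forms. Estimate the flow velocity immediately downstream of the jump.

V₁ = q/y₁ = 0.910/0.144 = 6.32 ft/s. Fr₁ = V₁/√(g·y₁) = 6.32/√(32.2×0.144) = 2.93.
Sequent-depth ratio: y₂/y₁ = ½[√(1 + 8Fr₁²) − 1] = ½[√69.90 − 1] = 3.68.
y₂ = 3.68 × 0.144 = 0.530 ft.
V₂ = q/y₂ = 0.910/0.530 = 1.72 ft/s.

V₂ = 1.72 ft/s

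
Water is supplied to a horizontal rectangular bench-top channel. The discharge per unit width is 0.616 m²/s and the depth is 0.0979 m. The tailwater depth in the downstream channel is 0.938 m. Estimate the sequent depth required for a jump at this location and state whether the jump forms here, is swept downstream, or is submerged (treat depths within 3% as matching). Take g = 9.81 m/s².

y₂ = 0.841 m; the jump is submerged

V₁ = q/y₁ = 0.616/0.0979 = 6.29 m/s. Fr₁ = V₁/√(g·y₁) = 6.29/√(9.81×0.0979) = 6.42.
Conjugate-depth relation: y₂/y₁ = ½[√(1 + 8Fr₁²) − 1] = ½[√330.8 − 1] = 8.59.
y₂ = 8.59 × 0.0979 = 0.841 m.
Tailwater y_tw = 0.938 m: y_tw > y₂, so the jump is submerged.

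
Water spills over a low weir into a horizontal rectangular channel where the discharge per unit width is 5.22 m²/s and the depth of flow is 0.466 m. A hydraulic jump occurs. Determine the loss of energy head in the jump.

V₁ = q/y₁ = 5.22/0.466 = 11.2 m/s. Fr₁ = V₁/√(g·y₁) = 11.2/√(9.81×0.466) = 5.24.
By Bélanger, y₂/y₁ = ½[√(1 + 8Fr₁²) − 1] = ½[√220.6 − 1] = 6.93.
y₂ = 6.93 × 0.466 = 3.23 m.
Head loss: ΔE = (y₂ − y₁)³/(4y₁y₂) = (3.23 − 0.466)³/(4×0.466×3.23) = 21.1/6.02 = 3.50 m.

ΔE = 3.50 m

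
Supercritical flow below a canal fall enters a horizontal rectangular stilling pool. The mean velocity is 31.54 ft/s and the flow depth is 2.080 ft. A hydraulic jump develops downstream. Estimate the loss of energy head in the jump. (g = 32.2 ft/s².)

Fr₁ = V₁/√(g·y₁) = 31.54/√(32.2×2.080) = 3.854.
From the momentum equation for a rectangular channel, y₂/y₁ = ½[√(1 + 8Fr₁²) − 1] = ½[√119.82 − 1] = 4.973.
y₂ = 4.973 × 2.080 = 10.34 ft.
Head loss: ΔE = (y₂ − y₁)³/(4y₁y₂) = (10.34 − 2.080)³/(4×2.080×10.34) = 564.4/86.06 = 6.558 ft.

ΔE = 6.558 ft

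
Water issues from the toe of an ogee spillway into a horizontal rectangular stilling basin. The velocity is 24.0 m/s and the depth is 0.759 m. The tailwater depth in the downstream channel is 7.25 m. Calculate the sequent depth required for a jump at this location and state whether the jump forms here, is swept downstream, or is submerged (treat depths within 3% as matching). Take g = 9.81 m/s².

Fr₁ = V₁/√(g·y₁) = 24.0/√(9.81×0.759) = 8.80.
From the momentum equation for a rectangular channel, y₂/y₁ = ½[√(1 + 8Fr₁²) − 1] = ½[√619.9 − 1] = 11.9.
y₂ = 11.9 × 0.759 = 9.07 m.
Tailwater y_tw = 7.25 m: y_tw < y₂, so the jump is swept downstream.

y₂ = 9.07 m; the jump is swept downstream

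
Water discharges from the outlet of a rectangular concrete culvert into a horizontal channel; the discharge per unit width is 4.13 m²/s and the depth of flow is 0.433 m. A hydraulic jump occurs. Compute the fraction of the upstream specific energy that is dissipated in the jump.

V₁ = q/y₁ = 4.13/0.433 = 9.54 m/s. Fr₁ = V₁/√(g·y₁) = 9.54/√(9.81×0.433) = 4.63.
Conjugate-depth relation: y₂/y₁ = ½[√(1 + 8Fr₁²) − 1] = ½[√172.3 − 1] = 6.06.
y₂ = 6.06 × 0.433 = 2.63 m.
E₁ = y₁ + V₁²/2g = 5.07 m. ΔE = (y₂ − y₁)³/(4y₁y₂) = 2.32 m. ΔE/E₁ = 2.32/5.07 = 0.457.

ΔE/E₁ = 0.457 (45.7%)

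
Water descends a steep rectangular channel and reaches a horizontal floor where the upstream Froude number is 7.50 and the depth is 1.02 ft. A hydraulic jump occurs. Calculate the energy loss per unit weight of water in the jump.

ΔE = 19.1 ft

Fr₁ = 7.50 (given).
From the momentum equation for a rectangular channel, y₂/y₁ = ½[√(1 + 8Fr₁²) − 1] = ½[√451.0 − 1] = 10.1.
y₂ = 10.1 × 1.02 = 10.3 ft.
V₁ = Fr₁·√(g·y₁) = 7.50×√(32.2×1.02) = 43.0 ft/s; q = V₁·y₁ = 43.8 ft²/s. V₂ = q/y₂ = 43.8/10.3 = 4.25 ft/s. E₁ = y₁ + V₁²/2g = 29.7 ft; E₂ = y₂ + V₂²/2g = 10.6 ft. ΔE = E₁ − E₂ = 19.1 ft.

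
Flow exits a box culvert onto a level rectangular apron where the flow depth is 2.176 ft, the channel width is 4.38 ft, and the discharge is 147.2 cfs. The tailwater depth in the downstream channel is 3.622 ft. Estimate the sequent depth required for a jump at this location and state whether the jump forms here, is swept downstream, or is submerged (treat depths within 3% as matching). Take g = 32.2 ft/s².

y₂ = 4.693 ft; the jump is swept downstream

q = Q/b = 147.2/4.38 = 33.61 ft²/s; V₁ = q/y₁ = 15.44 ft/s. Fr₁ = V₁/√(g·y₁) = 1.845.
From the momentum equation for a rectangular channel, y₂/y₁ = ½[√(1 + 8Fr₁²) − 1] = ½[√28.235 − 1] = 2.157.
y₂ = 2.157 × 2.176 = 4.693 ft.
Tailwater y_tw = 3.622 ft: y_tw < y₂, so the jump is swept downstream.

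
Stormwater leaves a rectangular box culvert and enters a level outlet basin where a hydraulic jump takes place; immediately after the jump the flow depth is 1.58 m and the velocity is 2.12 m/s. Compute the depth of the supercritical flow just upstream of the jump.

y₁ = 0.649 m

Fr₂ = V₂/√(g·y₂) = 2.12/√(9.81×1.58) = 0.538.
Since the conjugate-depth ratio holds either way, y₁/y₂ = ½[√(1 + 8Fr₂²) − 1] = ½[√3.320 − 1] = 0.411.
y₁ = 0.411 × 1.58 = 0.649 m.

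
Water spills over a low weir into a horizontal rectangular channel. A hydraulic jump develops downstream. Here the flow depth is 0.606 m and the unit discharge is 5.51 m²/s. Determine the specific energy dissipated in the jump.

V₁ = q/y₁ = 5.51/0.606 = 9.09 m/s. Fr₁ = V₁/√(g·y₁) = 9.09/√(9.81×0.606) = 3.73.
From the momentum equation for a rectangular channel, y₂/y₁ = ½[√(1 + 8Fr₁²) − 1] = ½[√112.3 − 1] = 4.80.
y₂ = 4.80 × 0.606 = 2.91 m.
Head loss: ΔE = (y₂ − y₁)³/(4y₁y₂) = (2.91 − 0.606)³/(4×0.606×2.91) = 12.2/7.05 = 1.73 m.

ΔE = 1.73 m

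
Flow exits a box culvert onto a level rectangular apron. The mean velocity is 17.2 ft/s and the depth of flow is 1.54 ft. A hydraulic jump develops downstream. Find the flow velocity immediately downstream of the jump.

V₂ = 5.75 ft/s

Fr₁ = V₁/√(g·y₁) = 17.2/√(32.2×1.54) = 2.44.
Sequent-depth ratio: y₂/y₁ = ½[√(1 + 8Fr₁²) − 1] = ½[√48.73 − 1] = 2.99.
y₂ = 2.99 × 1.54 = 4.61 ft.
q = V₁·y₁ = 17.2 × 1.54 = 26.5 ft²/s.
V₂ = q/y₂ = 26.5/4.61 = 5.75 ft/s.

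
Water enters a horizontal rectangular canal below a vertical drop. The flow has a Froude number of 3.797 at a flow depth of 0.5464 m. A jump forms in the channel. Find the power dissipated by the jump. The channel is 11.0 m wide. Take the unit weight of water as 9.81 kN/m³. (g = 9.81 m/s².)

P = 853.8 kW

Fr₁ = 3.797 (given).
Bélanger equation: y₂/y₁ = ½[√(1 + 8Fr₁²) − 1] = ½[√116.34 − 1] = 4.893.
y₂ = 4.893 × 0.5464 = 2.674 m.
V₁ = Fr₁·√(g·y₁) = 3.797×√(9.81×0.5464) = 8.791 m/s; q = V₁·y₁ = 4.803 m²/s. V₂ = q/y₂ = 4.803/2.674 = 1.797 m/s. E₁ = y₁ + V₁²/2g = 4.485 m; E₂ = y₂ + V₂²/2g = 2.838 m. ΔE = E₁ − E₂ = 1.647 m.
Q = q·b = 4.803 × 11.0 = 52.84 m³/s. P = γ·Q·ΔE = 9.81 × 52.84 × 1.647 = 853.8 kW.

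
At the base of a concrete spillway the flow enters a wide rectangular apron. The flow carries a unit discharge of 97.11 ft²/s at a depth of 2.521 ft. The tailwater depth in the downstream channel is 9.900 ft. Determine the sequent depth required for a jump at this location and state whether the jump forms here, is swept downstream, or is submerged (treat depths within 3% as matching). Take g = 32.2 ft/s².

V₁ = q/y₁ = 97.11/2.521 = 38.52 ft/s. Fr₁ = V₁/√(g·y₁) = 38.52/√(32.2×2.521) = 4.275.
By Bélanger, y₂/y₁ = ½[√(1 + 8Fr₁²) − 1] = ½[√147.23 − 1] = 5.567.
y₂ = 5.567 × 2.521 = 14.03 ft.
Tailwater y_tw = 9.900 ft: y_tw < y₂, so the jump is swept downstream.

y₂ = 14.03 ft; the jump is swept downstream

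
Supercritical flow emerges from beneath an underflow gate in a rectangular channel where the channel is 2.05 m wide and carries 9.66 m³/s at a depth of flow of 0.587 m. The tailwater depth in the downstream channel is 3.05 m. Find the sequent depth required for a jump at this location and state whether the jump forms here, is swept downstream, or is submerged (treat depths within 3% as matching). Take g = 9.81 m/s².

q = Q/b = 9.66/2.05 = 4.71 m²/s; V₁ = q/y₁ = 8.03 m/s. Fr₁ = V₁/√(g·y₁) = 3.35.
From the momentum equation for a rectangular channel, y₂/y₁ = ½[√(1 + 8Fr₁²) − 1] = ½[√90.53 − 1] = 4.26.
y₂ = 4.26 × 0.587 = 2.50 m.
Tailwater y_tw = 3.05 m: y_tw > y₂, so the jump is submerged.

y₂ = 2.50 m; the jump is submerged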